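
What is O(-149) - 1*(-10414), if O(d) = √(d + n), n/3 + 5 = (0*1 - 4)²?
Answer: 10414 + 2*I*√29 ≈ 10414.0 + 10.77*I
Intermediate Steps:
n = 33 (n = -15 + 3*(0*1 - 4)² = -15 + 3*(0 - 4)² = -15 + 3*(-4)² = -15 + 3*16 = -15 + 48 = 33)
O(d) = √(33 + d) (O(d) = √(d + 33) = √(33 + d))
O(-149) - 1*(-10414) = √(33 - 149) - 1*(-10414) = √(-116) + 10414 = 2*I*√29 + 10414 = 10414 + 2*I*√29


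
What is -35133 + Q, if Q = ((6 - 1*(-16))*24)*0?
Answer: -35133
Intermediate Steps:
Q = 0 (Q = ((6 + 16)*24)*0 = (22*24)*0 = 528*0 = 0)
-35133 + Q = -35133 + 0 = -35133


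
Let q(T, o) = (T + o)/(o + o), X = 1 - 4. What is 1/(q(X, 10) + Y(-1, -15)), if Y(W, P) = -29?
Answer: -20/573 ≈ -0.034904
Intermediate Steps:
X = -3
q(T, o) = (T + o)/(2*o) (q(T, o) = (T + o)/((2*o)) = (T + o)*(1/(2*o)) = (T + o)/(2*o))
1/(q(X, 10) + Y(-1, -15)) = 1/((½)*(-3 + 10)/10 - 29) = 1/((½)*(⅒)*7 - 29) = 1/(7/20 - 29) = 1/(-573/20) = -20/573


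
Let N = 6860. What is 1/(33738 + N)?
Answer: 1/40598 ≈ 2.4632e-5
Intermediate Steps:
1/(33738 + N) = 1/(33738 + 6860) = 1/40598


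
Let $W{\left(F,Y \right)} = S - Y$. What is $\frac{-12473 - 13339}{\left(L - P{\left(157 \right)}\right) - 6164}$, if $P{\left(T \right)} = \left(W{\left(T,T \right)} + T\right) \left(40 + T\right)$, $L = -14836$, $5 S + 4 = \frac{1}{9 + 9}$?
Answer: $\frac{2323080}{1876013} \approx 1.2383$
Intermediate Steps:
$S = - \frac{71}{90}$ ($S = - \frac{4}{5} + \frac{1}{5 \left(9 + 9\right)} = - \frac{4}{5} + \frac{1}{5 \cdot 18} = - \frac{4}{5} + \frac{1}{5} \cdot \frac{1}{18} = - \frac{4}{5} + \frac{1}{90} = - \frac{71}{90} \approx -0.78889$)
$W{\left(F,Y \right)} = - \frac{71}{90} - Y$
$P{\left(T \right)} = - \frac{284}{9} - \frac{71 T}{90}$ ($P{\left(T \right)} = \left(\left(- \frac{71}{90} - T\right) + T\right) \left(40 + T\right) = - \frac{71 \left(40 + T\right)}{90} = - \frac{284}{9} - \frac{71 T}{90}$)
$\frac{-12473 - 13339}{\left(L - P{\left(157 \right)}\right) - 6164} = \frac{-12473 - 13339}{\left(-14836 - \left(- \frac{284}{9} - \frac{11147}{90}\right)\right) - 6164} = - \frac{25812}{\left(-14836 - \left(- \frac{284}{9} - \frac{11147}{90}\right)\right) - 6164} = - \frac{25812}{\left(-14836 - - \frac{13987}{90}\right) - 6164} = - \frac{25812}{\left(-14836 + \frac{13987}{90}\right) - 6164} = - \frac{25812}{- \frac{1321253}{90} - 6164} = - \frac{25812}{- \frac{1876013}{90}} = \left(-25812\right) \left(- \frac{90}{1876013}\right) = \frac{2323080}{1876013}$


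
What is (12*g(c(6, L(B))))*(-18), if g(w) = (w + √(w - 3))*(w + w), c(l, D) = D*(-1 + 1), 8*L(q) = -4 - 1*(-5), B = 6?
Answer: 0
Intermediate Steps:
L(q) = ⅛ (L(q) = (-4 - 1*(-5))/8 = (-4 + 5)/8 = (⅛)*1 = ⅛)
c(l, D) = 0 (c(l, D) = D*0 = 0)
g(w) = 2*w*(w + √(-3 + w)) (g(w) = (w + √(-3 + w))*(2*w) = 2*w*(w + √(-3 + w)))
(12*g(c(6, L(B))))*(-18) = (12*(2*0*(0 + √(-3 + 0))))*(-18) = (12*(2*0*(0 + √(-3))))*(-18) = (12*(2*0*(0 + I*√3)))*(-18) = (12*(2*0*(I*√3)))*(-18) = (12*0)*(-18) = 0*(-18) = 0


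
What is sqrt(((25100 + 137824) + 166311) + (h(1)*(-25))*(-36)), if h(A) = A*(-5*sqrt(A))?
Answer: sqrt(324735) ≈ 569.86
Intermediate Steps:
h(A) = -5*A**(3/2)
sqrt(((25100 + 137824) + 166311) + (h(1)*(-25))*(-36)) = sqrt(((25100 + 137824) + 166311) + (-5*1**(3/2)*(-25))*(-36)) = sqrt((162924 + 166311) + (-5*1*(-25))*(-36)) = sqrt(329235 - 5*(-25)*(-36)) = sqrt(329235 + 125*(-36)) = sqrt(329235 - 4500) = sqrt(324735)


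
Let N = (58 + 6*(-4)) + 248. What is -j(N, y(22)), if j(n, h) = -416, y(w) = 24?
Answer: 416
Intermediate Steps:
N = 282 (N = (58 - 24) + 248 = 34 + 248 = 282)
-j(N, y(22)) = -1*(-416) = 416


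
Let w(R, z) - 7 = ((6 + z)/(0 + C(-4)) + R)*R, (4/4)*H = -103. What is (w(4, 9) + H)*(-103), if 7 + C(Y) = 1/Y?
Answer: 263680/29 ≈ 9092.4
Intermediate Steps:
H = -103
C(Y) = -7 + 1/Y
w(R, z) = 7 + R*(-24/29 + R - 4*z/29) (w(R, z) = 7 + ((6 + z)/(0 + (-7 + 1/(-4))) + R)*R = 7 + ((6 + z)/(0 + (-7 - ¼)) + R)*R = 7 + ((6 + z)/(0 - 29/4) + R)*R = 7 + ((6 + z)/(-29/4) + R)*R = 7 + ((6 + z)*(-4/29) + R)*R = 7 + ((-24/29 - 4*z/29) + R)*R = 7 + (-24/29 + R - 4*z/29)*R = 7 + R*(-24/29 + R - 4*z/29))
(w(4, 9) + H)*(-103) = ((7 + 4² - 24/29*4 - 4/29*4*9) - 103)*(-103) = ((7 + 16 - 96/29 - 144/29) - 103)*(-103) = (427/29 - 103)*(-103) = -2560/29*(-103) = 263680/29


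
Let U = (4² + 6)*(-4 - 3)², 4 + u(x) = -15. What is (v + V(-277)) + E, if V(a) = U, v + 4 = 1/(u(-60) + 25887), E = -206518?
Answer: -5314425391/25868 ≈ -2.0544e+5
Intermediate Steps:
u(x) = -19 (u(x) = -4 - 15 = -19)
v = -103471/25868 (v = -4 + 1/(-19 + 25887) = -4 + 1/25868 = -103471/25868 ≈ -4.0000)
U = 1078 (U = (16 + 6)*(-7)² = 22*49 = 1078)
V(a) = 1078
(v + V(-277)) + E = (-103471/25868 + 1078) - 206518 = 27782233/25868 - 206518 = -5314425391/25868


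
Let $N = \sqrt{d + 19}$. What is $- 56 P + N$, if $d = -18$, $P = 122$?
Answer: $-6831$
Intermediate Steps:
$N = 1$ ($N = \sqrt{-18 + 19} = \sqrt{1} = 1$)
$- 56 P + N = \left(-56\right) 122 + 1 = -6832 + 1 = -6831$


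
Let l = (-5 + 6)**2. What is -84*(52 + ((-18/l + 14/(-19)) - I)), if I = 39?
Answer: 9156/19 ≈ 481.89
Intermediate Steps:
l = 1 (l = 1**2 = 1)
-84*(52 + ((-18/l + 14/(-19)) - I)) = -84*(52 + ((-18/1 + 14/(-19)) - 1*39)) = -84*(52 + ((-18*1 + 14*(-1/19)) - 39)) = -84*(52 + ((-18 - 14/19) - 39)) = -84*(52 + (-356/19 - 39)) = -84*(52 - 1097/19) = -84*(-109/19) = 9156/19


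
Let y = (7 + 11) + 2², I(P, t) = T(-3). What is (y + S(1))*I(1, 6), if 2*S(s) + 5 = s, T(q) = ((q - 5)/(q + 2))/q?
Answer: -160/3 ≈ -53.333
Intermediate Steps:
T(q) = (-5 + q)/(q*(2 + q)) (T(q) = ((-5 + q)/(2 + q))/q = (-5 + q)/(q*(2 + q)))
I(P, t) = -8/3 (I(P, t) = (-5 - 3)/((-3)*(2 - 3)) = -⅓*(-8)/(-1) = -⅓*(-1)*(-8) = -8/3)
S(s) = -5/2 + s/2
y = 22 (y = 18 + 4 = 22)
(y + S(1))*I(1, 6) = (22 + (-5/2 + (½)*1))*(-8/3) = (22 + (-5/2 + ½))*(-8/3) = (22 - 2)*(-8/3) = 20*(-8/3) = -160/3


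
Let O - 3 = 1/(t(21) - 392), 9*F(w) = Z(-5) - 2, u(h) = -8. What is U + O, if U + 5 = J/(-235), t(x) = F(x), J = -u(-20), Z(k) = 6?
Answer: -1686587/828140 ≈ -2.0366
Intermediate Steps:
F(w) = 4/9 (F(w) = (6 - 2)/9 = (⅑)*4 = 4/9)
J = 8 (J = -1*(-8) = 8)
t(x) = 4/9
U = -1183/235 (U = -5 + 8/(-235) = -5 + 8*(-1/235) = -5 - 8/235 = -1183/235 ≈ -5.0340)
O = 10563/3524 (O = 3 + 1/(4/9 - 392) = 3 + 1/(-3524/9) = 3 - 9/3524 = 10563/3524 ≈ 2.9974)
U + O = -1183/235 + 10563/3524 = -1686587/828140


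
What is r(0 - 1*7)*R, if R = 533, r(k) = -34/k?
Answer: 18122/7 ≈ 2588.9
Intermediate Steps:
r(0 - 1*7)*R = -34/(0 - 1*7)*533 = -34/(0 - 7)*533 = -34/(-7)*533 = -34*(-⅐)*533 = (34/7)*533 = 18122/7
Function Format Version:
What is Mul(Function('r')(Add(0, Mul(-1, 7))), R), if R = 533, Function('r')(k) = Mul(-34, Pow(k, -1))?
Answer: Rational(18122, 7) ≈ 2588.9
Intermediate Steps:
Mul(Function('r')(Add(0, Mul(-1, 7))), R) = Mul(Mul(-34, Pow(Add(0, Mul(-1, 7)), -1)), 533) = Mul(Mul(-34, Pow(Add(0, -7), -1)), 533) = Mul(Mul(-34, Pow(-7, -1)), 533) = Mul(Mul(-34, Rational(-1, 7)), 533) = Mul(Rational(34, 7), 533) = Rational(18122, 7)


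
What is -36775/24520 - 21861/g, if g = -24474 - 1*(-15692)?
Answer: 21307367/21533464 ≈ 0.98950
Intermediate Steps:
g = -8782 (g = -24474 + 15692 = -8782)
-36775/24520 - 21861/g = -36775/24520 - 21861/(-8782) = -36775*1/24520 - 21861*(-1/8782) = -7355/4904 + 21861/8782 = 21307367/21533464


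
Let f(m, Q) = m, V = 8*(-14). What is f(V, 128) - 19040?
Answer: -19152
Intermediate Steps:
V = -112
f(V, 128) - 19040 = -112 - 19040 = -19152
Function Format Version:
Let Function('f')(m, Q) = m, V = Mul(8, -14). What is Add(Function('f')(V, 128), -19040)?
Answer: -19152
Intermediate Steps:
V = -112
Add(Function('f')(V, 128), -19040) = Add(-112, -19040) = -19152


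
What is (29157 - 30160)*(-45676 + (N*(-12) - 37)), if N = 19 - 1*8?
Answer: 45982535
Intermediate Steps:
N = 11 (N = 19 - 8 = 11)
(29157 - 30160)*(-45676 + (N*(-12) - 37)) = (29157 - 30160)*(-45676 + (11*(-12) - 37)) = -1003*(-45676 + (-132 - 37)) = -1003*(-45676 - 169) = -1003*(-45845) = 45982535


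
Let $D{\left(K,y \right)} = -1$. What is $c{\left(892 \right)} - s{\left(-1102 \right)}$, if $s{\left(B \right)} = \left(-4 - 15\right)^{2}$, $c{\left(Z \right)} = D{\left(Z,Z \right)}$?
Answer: $-362$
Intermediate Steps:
$c{\left(Z \right)} = -1$
$s{\left(B \right)} = 361$ ($s{\left(B \right)} = \left(-19\right)^{2} = 361$)
$c{\left(892 \right)} - s{\left(-1102 \right)} = -1 - 361 = -362$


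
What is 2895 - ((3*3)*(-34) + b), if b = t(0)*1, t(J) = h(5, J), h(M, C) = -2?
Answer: 3203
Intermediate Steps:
t(J) = -2
b = -2 (b = -2*1 = -2)
2895 - ((3*3)*(-34) + b) = 2895 - ((3*3)*(-34) - 2) = 2895 - (9*(-34) - 2) = 2895 - (-306 - 2) = 2895 - 1*(-308) = 2895 + 308 = 3203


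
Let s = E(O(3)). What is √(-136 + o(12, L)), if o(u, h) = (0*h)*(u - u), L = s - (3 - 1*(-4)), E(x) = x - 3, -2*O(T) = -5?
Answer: 2*I*√34 ≈ 11.662*I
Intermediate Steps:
O(T) = 5/2 (O(T) = -½*(-5) = 5/2)
E(x) = -3 + x
s = -½ (s = -3 + 5/2 = -½ ≈ -0.50000)
L = -15/2 (L = -½ - (3 - 1*(-4)) = -½ - (3 + 4) = -½ - 1*7 = -½ - 7 = -15/2 ≈ -7.5000)
o(u, h) = 0 (o(u, h) = 0*0 = 0)
√(-136 + o(12, L)) = √(-136 + 0) = √(-136) = 2*I*√34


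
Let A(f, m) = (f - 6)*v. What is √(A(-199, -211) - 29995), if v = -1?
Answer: 3*I*√3310 ≈ 172.6*I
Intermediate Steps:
A(f, m) = 6 - f (A(f, m) = (f - 6)*(-1) = (-6 + f)*(-1) = 6 - f)
√(A(-199, -211) - 29995) = √((6 - 1*(-199)) - 29995) = √((6 + 199) - 29995) = √(205 - 29995) = √(-29790) = 3*I*√3310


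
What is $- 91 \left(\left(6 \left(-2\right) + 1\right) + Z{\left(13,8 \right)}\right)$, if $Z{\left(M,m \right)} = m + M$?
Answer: $-910$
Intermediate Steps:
$Z{\left(M,m \right)} = M + m$
$- 91 \left(\left(6 \left(-2\right) + 1\right) + Z{\left(13,8 \right)}\right) = - 91 \left(\left(6 \left(-2\right) + 1\right) + \left(13 + 8\right)\right) = - 91 \left(\left(-12 + 1\right) + 21\right) = - 91 \left(-11 + 21\right) = \left(-91\right) 10 = -910$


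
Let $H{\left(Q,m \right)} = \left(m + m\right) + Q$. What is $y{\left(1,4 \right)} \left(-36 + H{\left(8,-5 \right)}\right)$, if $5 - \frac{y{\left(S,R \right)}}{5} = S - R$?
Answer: $-1520$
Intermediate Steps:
$y{\left(S,R \right)} = 25 - 5 S + 5 R$ ($y{\left(S,R \right)} = 25 - 5 \left(S - R\right) = 25 + \left(- 5 S + 5 R\right) = 25 - 5 S + 5 R$)
$H{\left(Q,m \right)} = Q + 2 m$ ($H{\left(Q,m \right)} = 2 m + Q = Q + 2 m$)
$y{\left(1,4 \right)} \left(-36 + H{\left(8,-5 \right)}\right) = \left(25 - 5 + 5 \cdot 4\right) \left(-36 + \left(8 + 2 \left(-5\right)\right)\right) = \left(25 - 5 + 20\right) \left(-36 + \left(8 - 10\right)\right) = 40 \left(-36 - 2\right) = 40 \left(-38\right) = -1520$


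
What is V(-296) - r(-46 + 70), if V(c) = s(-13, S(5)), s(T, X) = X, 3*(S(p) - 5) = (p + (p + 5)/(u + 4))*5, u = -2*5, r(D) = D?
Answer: -121/9 ≈ -13.444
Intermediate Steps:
u = -10
S(p) = 65/18 + 25*p/18 (S(p) = 5 + ((p + (p + 5)/(-10 + 4))*5)/3 = 5 + ((p + (5 + p)/(-6))*5)/3 = 5 + ((p + (5 + p)*(-1/6))*5)/3 = 5 + ((p + (-5/6 - p/6))*5)/3 = 5 + ((-5/6 + 5*p/6)*5)/3 = 5 + (-25/6 + 25*p/6)/3 = 5 + (-25/18 + 25*p/18) = 65/18 + 25*p/18)
V(c) = 95/9 (V(c) = 65/18 + (25/18)*5 = 65/18 + 125/18 = 95/9)
V(-296) - r(-46 + 70) = 95/9 - (-46 + 70) = 95/9 - 1*24 = 95/9 - 24 = -121/9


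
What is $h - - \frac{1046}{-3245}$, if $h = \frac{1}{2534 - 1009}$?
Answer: $- \frac{318381}{989725} \approx -0.32169$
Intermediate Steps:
$h = \frac{1}{1525} \approx 0.00065574$
$h - - \frac{1046}{-3245} = \frac{1}{1525} - - \frac{1046}{-3245} = \frac{1}{1525} - \left(-1046\right) \left(- \frac{1}{3245}\right) = \frac{1}{1525} - \frac{1046}{3245} = - \frac{318381}{989725}$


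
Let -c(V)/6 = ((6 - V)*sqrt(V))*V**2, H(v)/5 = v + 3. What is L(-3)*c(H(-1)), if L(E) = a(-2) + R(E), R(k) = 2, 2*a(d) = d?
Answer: 2400*sqrt(10) ≈ 7589.5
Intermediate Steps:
H(v) = 15 + 5*v (H(v) = 5*(v + 3) = 5*(3 + v) = 15 + 5*v)
a(d) = d/2
c(V) = -6*V**(5/2)*(6 - V) (c(V) = -6*(6 - V)*sqrt(V)*V**2 = -6*sqrt(V)*(6 - V)*V**2 = -6*V**(5/2)*(6 - V))
L(E) = 1 (L(E) = (1/2)*(-2) + 2 = -1 + 2 = 1)
L(-3)*c(H(-1)) = 1*(6*(15 + 5*(-1))**(5/2)*(-6 + (15 + 5*(-1)))) = 1*(6*(15 - 5)**(5/2)*(-6 + (15 - 5))) = 1*(6*10**(5/2)*(-6 + 10)) = 1*(6*(100*sqrt(10))*4) = 1*(2400*sqrt(10)) = 2400*sqrt(10)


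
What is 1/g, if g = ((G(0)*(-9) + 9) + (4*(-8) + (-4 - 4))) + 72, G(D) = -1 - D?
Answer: 1/50 ≈ 0.020000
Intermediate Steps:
g = 50 (g = (((-1 - 1*0)*(-9) + 9) + (4*(-8) + (-4 - 4))) + 72 = (((-1 + 0)*(-9) + 9) + (-32 - 8)) + 72 = ((-1*(-9) + 9) - 40) + 72 = ((9 + 9) - 40) + 72 = (18 - 40) + 72 = -22 + 72 = 50)
1/g = 1/50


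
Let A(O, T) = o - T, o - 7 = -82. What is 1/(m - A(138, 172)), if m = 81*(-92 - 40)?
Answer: -1/10445 ≈ -9.5740e-5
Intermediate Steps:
o = -75 (o = 7 - 82 = -75)
A(O, T) = -75 - T
m = -10692 (m = 81*(-132) = -10692)
1/(m - A(138, 172)) = 1/(-10692 - (-75 - 1*172)) = 1/(-10692 - (-75 - 172)) = 1/(-10692 - 1*(-247)) = 1/(-10692 + 247) = 1/(-10445) = -1/10445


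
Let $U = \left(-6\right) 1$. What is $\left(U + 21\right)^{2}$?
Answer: $225$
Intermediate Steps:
$U = -6$
$\left(U + 21\right)^{2} = \left(-6 + 21\right)^{2} = 15^{2} = 225$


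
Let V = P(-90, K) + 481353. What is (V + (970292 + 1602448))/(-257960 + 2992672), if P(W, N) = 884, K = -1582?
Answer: 3054977/2734712 ≈ 1.1171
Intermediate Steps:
V = 482237 (V = 884 + 481353 = 482237)
(V + (970292 + 1602448))/(-257960 + 2992672) = (482237 + (970292 + 1602448))/(-257960 + 2992672) = (482237 + 2572740)/2734712 = 3054977*(1/2734712) = 3054977/2734712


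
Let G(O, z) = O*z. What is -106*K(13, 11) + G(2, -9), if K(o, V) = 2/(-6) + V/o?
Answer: -2822/39 ≈ -72.359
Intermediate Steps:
K(o, V) = -1/3 + V/o (K(o, V) = 2*(-1/6) + V/o = -1/3 + V/o)
-106*K(13, 11) + G(2, -9) = -106*(11 - 1/3*13)/13 + 2*(-9) = -106*(11 - 13/3)/13 - 18 = -106*20/(13*3) - 18 = -106*20/39 - 18 = -2120/39 - 18 = -2822/39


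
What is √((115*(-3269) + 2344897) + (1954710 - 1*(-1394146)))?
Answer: √5317818 ≈ 2306.0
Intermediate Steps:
√((115*(-3269) + 2344897) + (1954710 - 1*(-1394146))) = √((-375935 + 2344897) + (1954710 + 1394146)) = √(1968962 + 3348856) = √5317818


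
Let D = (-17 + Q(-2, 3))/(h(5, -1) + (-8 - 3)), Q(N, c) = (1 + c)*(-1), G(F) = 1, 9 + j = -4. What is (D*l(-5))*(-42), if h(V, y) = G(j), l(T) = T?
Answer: 441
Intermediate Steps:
j = -13 (j = -9 - 4 = -13)
h(V, y) = 1
Q(N, c) = -1 - c
D = 21/10 (D = (-17 + (-1 - 1*3))/(1 + (-8 - 3)) = (-17 + (-1 - 3))/(1 - 11) = (-17 - 4)/(-10) = -21*(-⅒) = 21/10 ≈ 2.1000)
(D*l(-5))*(-42) = ((21/10)*(-5))*(-42) = -21/2*(-42) = 441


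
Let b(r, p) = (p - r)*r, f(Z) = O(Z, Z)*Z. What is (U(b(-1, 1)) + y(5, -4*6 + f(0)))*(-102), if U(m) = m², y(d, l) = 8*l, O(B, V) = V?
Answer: 19176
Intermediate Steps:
f(Z) = Z² (f(Z) = Z*Z = Z²)
b(r, p) = r*(p - r)
(U(b(-1, 1)) + y(5, -4*6 + f(0)))*(-102) = ((-(1 - 1*(-1)))² + 8*(-4*6 + 0²))*(-102) = ((-(1 + 1))² + 8*(-24 + 0))*(-102) = ((-1*2)² + 8*(-24))*(-102) = ((-2)² - 192)*(-102) = (4 - 192)*(-102) = -188*(-102) = 19176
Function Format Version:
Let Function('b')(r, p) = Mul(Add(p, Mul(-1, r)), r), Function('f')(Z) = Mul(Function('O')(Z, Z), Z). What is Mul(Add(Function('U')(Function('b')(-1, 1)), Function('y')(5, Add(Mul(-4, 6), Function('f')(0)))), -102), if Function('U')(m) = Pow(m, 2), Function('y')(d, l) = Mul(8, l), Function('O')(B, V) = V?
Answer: 19176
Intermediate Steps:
Function('f')(Z) = Pow(Z, 2) (Function('f')(Z) = Mul(Z, Z) = Pow(Z, 2))
Function('b')(r, p) = Mul(r, Add(p, Mul(-1, r)))
Mul(Add(Function('U')(Function('b')(-1, 1)), Function('y')(5, Add(Mul(-4, 6), Function('f')(0)))), -102) = Mul(Add(Pow(Mul(-1, Add(1, Mul(-1, -1))), 2), Mul(8, Add(Mul(-4, 6), Pow(0, 2)))), -102) = Mul(Add(Pow(Mul(-1, Add(1, 1)), 2), Mul(8, Add(-24, 0))), -102) = Mul(Add(Pow(Mul(-1, 2), 2), Mul(8, -24)), -102) = Mul(Add(Pow(-2, 2), -192), -102) = Mul(Add(4, -192), -102) = Mul(-188, -102) = 19176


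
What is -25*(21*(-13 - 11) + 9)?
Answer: 12375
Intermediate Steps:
-25*(21*(-13 - 11) + 9) = -25*(21*(-24) + 9) = -25*(-504 + 9) = -25*(-495) = 12375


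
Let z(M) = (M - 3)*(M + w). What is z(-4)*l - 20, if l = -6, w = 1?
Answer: -146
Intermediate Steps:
z(M) = (1 + M)*(-3 + M) (z(M) = (M - 3)*(M + 1) = (-3 + M)*(1 + M) = (1 + M)*(-3 + M))
z(-4)*l - 20 = (-3 + (-4)² - 2*(-4))*(-6) - 20 = (-3 + 16 + 8)*(-6) - 20 = 21*(-6) - 20 = -126 - 20 = -146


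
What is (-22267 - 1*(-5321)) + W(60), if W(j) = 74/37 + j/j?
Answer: -16943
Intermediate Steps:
W(j) = 3 (W(j) = 74*(1/37) + 1 = 2 + 1 = 3)
(-22267 - 1*(-5321)) + W(60) = (-22267 - 1*(-5321)) + 3 = (-22267 + 5321) + 3 = -16946 + 3 = -16943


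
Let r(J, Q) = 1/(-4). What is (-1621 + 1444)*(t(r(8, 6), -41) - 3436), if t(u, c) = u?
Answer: 2432865/4 ≈ 6.0822e+5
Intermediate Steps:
r(J, Q) = -¼
(-1621 + 1444)*(t(r(8, 6), -41) - 3436) = (-1621 + 1444)*(-¼ - 3436) = -177*(-13745/4) = 2432865/4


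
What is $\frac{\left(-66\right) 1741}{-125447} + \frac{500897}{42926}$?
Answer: $\frac{67768480915}{5384937922} \approx 12.585$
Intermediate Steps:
$\frac{\left(-66\right) 1741}{-125447} + \frac{500897}{42926} = \left(-114906\right) \left(- \frac{1}{125447}\right) + 500897 \cdot \frac{1}{42926} = \frac{114906}{125447} + \frac{500897}{42926} = \frac{67768480915}{5384937922}$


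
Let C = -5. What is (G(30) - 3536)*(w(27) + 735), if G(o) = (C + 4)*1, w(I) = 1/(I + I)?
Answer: -5199521/2 ≈ -2.5998e+6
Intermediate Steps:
w(I) = 1/(2*I)
G(o) = -1 (G(o) = (-5 + 4)*1 = -1*1 = -1)
(G(30) - 3536)*(w(27) + 735) = (-1 - 3536)*((½)/27 + 735) = -3537*((½)*(1/27) + 735) = -3537*(1/54 + 735) = -3537*39691/54 = -5199521/2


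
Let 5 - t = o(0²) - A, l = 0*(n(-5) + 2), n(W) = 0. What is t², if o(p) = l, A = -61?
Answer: 3136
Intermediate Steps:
l = 0 (l = 0*(0 + 2) = 0*2 = 0)
o(p) = 0
t = -56 (t = 5 - (0 - 1*(-61)) = 5 - (0 + 61) = 5 - 1*61 = 5 - 61 = -56)
t² = (-56)² = 3136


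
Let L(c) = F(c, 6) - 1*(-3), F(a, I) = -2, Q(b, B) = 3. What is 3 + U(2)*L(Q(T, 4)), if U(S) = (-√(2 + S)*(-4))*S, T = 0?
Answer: 19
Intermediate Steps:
U(S) = 4*S*√(2 + S) (U(S) = (4*√(2 + S))*S = 4*S*√(2 + S))
L(c) = 1 (L(c) = -2 - 1*(-3) = -2 + 3 = 1)
3 + U(2)*L(Q(T, 4)) = 3 + (4*2*√(2 + 2))*1 = 3 + (4*2*√4)*1 = 3 + (4*2*2)*1 = 3 + 16*1 = 3 + 16 = 19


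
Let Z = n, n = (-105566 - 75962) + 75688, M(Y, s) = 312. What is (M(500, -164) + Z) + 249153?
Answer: 143625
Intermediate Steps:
n = -105840 (n = -181528 + 75688 = -105840)
Z = -105840
(M(500, -164) + Z) + 249153 = (312 - 105840) + 249153 = -105528 + 249153 = 143625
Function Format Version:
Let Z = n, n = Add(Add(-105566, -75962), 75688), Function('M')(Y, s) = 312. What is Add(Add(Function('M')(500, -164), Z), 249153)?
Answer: 143625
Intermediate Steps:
n = -105840 (n = Add(-181528, 75688) = -105840)
Z = -105840
Add(Add(Function('M')(500, -164), Z), 249153) = Add(Add(312, -105840), 249153) = Add(-105528, 249153) = 143625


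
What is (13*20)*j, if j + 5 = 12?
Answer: 1820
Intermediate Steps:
j = 7 (j = -5 + 12 = 7)
(13*20)*j = (13*20)*7 = 260*7 = 1820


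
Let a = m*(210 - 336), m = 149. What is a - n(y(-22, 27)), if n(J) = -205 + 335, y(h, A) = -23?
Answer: -18904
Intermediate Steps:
a = -18774 (a = 149*(210 - 336) = 149*(-126) = -18774)
n(J) = 130
a - n(y(-22, 27)) = -18774 - 1*130 = -18774 - 130 = -18904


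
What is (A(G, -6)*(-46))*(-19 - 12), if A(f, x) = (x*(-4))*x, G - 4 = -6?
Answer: -205344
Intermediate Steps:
G = -2 (G = 4 - 6 = -2)
A(f, x) = -4*x² (A(f, x) = (-4*x)*x = -4*x²)
(A(G, -6)*(-46))*(-19 - 12) = (-4*(-6)²*(-46))*(-19 - 12) = (-4*36*(-46))*(-31) = -144*(-46)*(-31) = 6624*(-31) = -205344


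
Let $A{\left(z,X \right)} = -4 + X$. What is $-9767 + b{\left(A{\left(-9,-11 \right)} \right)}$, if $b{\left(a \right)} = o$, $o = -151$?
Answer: $-9918$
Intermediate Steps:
$b{\left(a \right)} = -151$
$-9767 + b{\left(A{\left(-9,-11 \right)} \right)} = -9767 - 151 = -9918$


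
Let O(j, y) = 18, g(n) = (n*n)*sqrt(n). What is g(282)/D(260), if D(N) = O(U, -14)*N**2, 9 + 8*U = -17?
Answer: 2209*sqrt(282)/33800 ≈ 1.0975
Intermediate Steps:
U = -13/4 (U = -9/8 + (1/8)*(-17) = -9/8 - 17/8 = -13/4 ≈ -3.2500)
g(n) = n**(5/2) (g(n) = n**2*sqrt(n) = n**(5/2))
D(N) = 18*N**2
g(282)/D(260) = 282**(5/2)/((18*260**2)) = (79524*sqrt(282))/((18*67600)) = (79524*sqrt(282))/1216800 = (79524*sqrt(282))*(1/1216800) = 2209*sqrt(282)/33800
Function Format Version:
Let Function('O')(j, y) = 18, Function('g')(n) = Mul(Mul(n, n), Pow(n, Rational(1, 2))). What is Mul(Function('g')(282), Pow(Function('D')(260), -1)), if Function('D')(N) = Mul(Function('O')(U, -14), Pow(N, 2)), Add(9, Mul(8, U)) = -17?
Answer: Mul(Rational(2209, 33800), Pow(282, Rational(1, 2))) ≈ 1.0975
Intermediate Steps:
U = Rational(-13, 4) (U = Add(Rational(-9, 8), Mul(Rational(1, 8), -17)) = Add(Rational(-9, 8), Rational(-17, 8)) = Rational(-13, 4) ≈ -3.2500)
Function('g')(n) = Pow(n, Rational(5, 2)) (Function('g')(n) = Mul(Pow(n, 2), Pow(n, Rational(1, 2))) = Pow(n, Rational(5, 2)))
Function('D')(N) = Mul(18, Pow(N, 2))
Mul(Function('g')(282), Pow(Function('D')(260), -1)) = Mul(Pow(282, Rational(5, 2)), Pow(Mul(18, Pow(260, 2)), -1)) = Mul(Mul(79524, Pow(282, Rational(1, 2))), Pow(Mul(18, 67600), -1)) = Mul(Mul(79524, Pow(282, Rational(1, 2))), Pow(1216800, -1)) = Mul(Mul(79524, Pow(282, Rational(1, 2))), Rational(1, 1216800)) = Mul(Rational(2209, 33800), Pow(282, Rational(1, 2)))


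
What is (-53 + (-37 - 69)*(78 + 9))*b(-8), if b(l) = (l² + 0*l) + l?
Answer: -519400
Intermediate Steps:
b(l) = l + l² (b(l) = (l² + 0) + l = l² + l = l + l²)
(-53 + (-37 - 69)*(78 + 9))*b(-8) = (-53 + (-37 - 69)*(78 + 9))*(-8*(1 - 8)) = (-53 - 106*87)*(-8*(-7)) = (-53 - 9222)*56 = -9275*56 = -519400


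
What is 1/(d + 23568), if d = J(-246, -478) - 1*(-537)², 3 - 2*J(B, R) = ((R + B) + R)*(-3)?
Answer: -2/533205 ≈ -3.7509e-6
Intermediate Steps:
J(B, R) = 3/2 + 3*R + 3*B/2 (J(B, R) = 3/2 - ((R + B) + R)*(-3)/2 = 3/2 - ((B + R) + R)*(-3)/2 = 3/2 - (B + 2*R)*(-3)/2 = 3/2 - (-6*R - 3*B)/2 = 3/2 + (3*R + 3*B/2) = 3/2 + 3*R + 3*B/2)
d = -580341/2 (d = (3/2 + 3*(-478) + (3/2)*(-246)) - 1*(-537)² = (3/2 - 1434 - 369) - 1*288369 = -3603/2 - 288369 = -580341/2 ≈ -2.9017e+5)
1/(d + 23568) = 1/(-580341/2 + 23568) = 1/(-533205/2) = -2/533205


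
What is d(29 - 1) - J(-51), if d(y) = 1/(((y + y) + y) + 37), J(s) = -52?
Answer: 6293/121 ≈ 52.008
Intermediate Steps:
d(y) = 1/(37 + 3*y) (d(y) = 1/((2*y + y) + 37) = 1/(3*y + 37) = 1/(37 + 3*y))
d(29 - 1) - J(-51) = 1/(37 + 3*(29 - 1)) - 1*(-52) = 1/(37 + 3*28) + 52 = 1/(37 + 84) + 52 = 1/121 + 52 = 6293/121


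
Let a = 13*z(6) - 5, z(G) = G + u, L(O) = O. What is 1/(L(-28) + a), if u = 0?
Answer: 1/45 ≈ 0.022222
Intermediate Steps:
z(G) = G (z(G) = G + 0 = G)
a = 73 (a = 13*6 - 5 = 78 - 5 = 73)
1/(L(-28) + a) = 1/(-28 + 73) = 1/45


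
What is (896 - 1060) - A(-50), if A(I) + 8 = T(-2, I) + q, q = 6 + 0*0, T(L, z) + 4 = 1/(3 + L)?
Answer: -159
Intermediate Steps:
T(L, z) = -4 + 1/(3 + L)
q = 6 (q = 6 + 0 = 6)
A(I) = -5 (A(I) = -8 + ((-11 - 4*(-2))/(3 - 2) + 6) = -8 + ((-11 + 8)/1 + 6) = -8 + (1*(-3) + 6) = -8 + (-3 + 6) = -8 + 3 = -5)
(896 - 1060) - A(-50) = (896 - 1060) - 1*(-5) = -164 + 5 = -159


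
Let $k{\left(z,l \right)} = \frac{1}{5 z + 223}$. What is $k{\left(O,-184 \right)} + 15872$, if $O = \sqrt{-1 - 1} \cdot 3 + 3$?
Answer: $\frac{453098103}{28547} - \frac{15 i \sqrt{2}}{57094} \approx 15872.0 - 0.00037155 i$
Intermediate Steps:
$O = 3 + 3 i \sqrt{2}$ ($O = \sqrt{-2} \cdot 3 + 3 = i \sqrt{2} \cdot 3 + 3 = 3 i \sqrt{2} + 3 = 3 + 3 i \sqrt{2} \approx 3.0 + 4.2426 i$)
$k{\left(z,l \right)} = \frac{1}{223 + 5 z}$
$k{\left(O,-184 \right)} + 15872 = \frac{1}{223 + 5 \left(3 + 3 i \sqrt{2}\right)} + 15872 = \frac{1}{223 + \left(15 + 15 i \sqrt{2}\right)} + 15872 = \frac{1}{238 + 15 i \sqrt{2}} + 15872 = 15872 + \frac{1}{238 + 15 i \sqrt{2}}$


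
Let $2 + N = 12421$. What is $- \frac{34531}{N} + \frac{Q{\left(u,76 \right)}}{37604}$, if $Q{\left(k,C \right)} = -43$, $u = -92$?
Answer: $- \frac{1299037741}{467004076} \approx -2.7816$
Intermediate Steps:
$N = 12419$ ($N = -2 + 12421 = 12419$)
$- \frac{34531}{N} + \frac{Q{\left(u,76 \right)}}{37604} = - \frac{34531}{12419} - \frac{43}{37604} = - \frac{1299037741}{467004076}$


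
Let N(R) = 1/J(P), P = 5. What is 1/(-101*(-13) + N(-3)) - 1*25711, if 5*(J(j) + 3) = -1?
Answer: -540008117/21003 ≈ -25711.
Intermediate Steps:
J(j) = -16/5 (J(j) = -3 + (1/5)*(-1) = -3 - 1/5 = -16/5)
N(R) = -5/16 (N(R) = 1/(-16/5) = -5/16)
1/(-101*(-13) + N(-3)) - 1*25711 = 1/(-101*(-13) - 5/16) - 1*25711 = 1/(1313 - 5/16) - 25711 = 1/(21003/16) - 25711 = 16/21003 - 25711 = -540008117/21003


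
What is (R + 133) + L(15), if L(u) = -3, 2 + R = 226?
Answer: 354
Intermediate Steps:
R = 224 (R = -2 + 226 = 224)
(R + 133) + L(15) = (224 + 133) - 3 = 357 - 3 = 354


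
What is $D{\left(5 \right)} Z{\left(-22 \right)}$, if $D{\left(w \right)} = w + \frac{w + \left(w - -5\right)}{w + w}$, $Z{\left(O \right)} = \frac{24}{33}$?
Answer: $\frac{52}{11} \approx 4.7273$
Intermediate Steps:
$Z{\left(O \right)} = \frac{8}{11}$ ($Z{\left(O \right)} = 24 \cdot \frac{1}{33} = \frac{8}{11}$)
$D{\left(w \right)} = w + \frac{5 + 2 w}{2 w}$ ($D{\left(w \right)} = w + \frac{w + \left(w + 5\right)}{2 w} = w + \left(w + \left(5 + w\right)\right) \frac{1}{2 w} = w + \left(5 + 2 w\right) \frac{1}{2 w} = w + \frac{5 + 2 w}{2 w}$)
$D{\left(5 \right)} Z{\left(-22 \right)} = \left(1 + 5 + \frac{5}{2 \cdot 5}\right) \frac{8}{11} = \left(1 + 5 + \frac{5}{2} \cdot \frac{1}{5}\right) \frac{8}{11} = \left(1 + 5 + \frac{1}{2}\right) \frac{8}{11} = \frac{13}{2} \cdot \frac{8}{11} = \frac{52}{11}$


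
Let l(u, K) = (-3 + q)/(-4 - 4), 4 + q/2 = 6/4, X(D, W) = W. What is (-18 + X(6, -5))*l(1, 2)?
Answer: -23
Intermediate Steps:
q = -5 (q = -8 + 2*(6/4) = -8 + 2*(6*(¼)) = -8 + 2*(3/2) = -8 + 3 = -5)
l(u, K) = 1 (l(u, K) = (-3 - 5)/(-4 - 4) = -8/(-8) = -8*(-⅛) = 1)
(-18 + X(6, -5))*l(1, 2) = (-18 - 5)*1 = -23*1 = -23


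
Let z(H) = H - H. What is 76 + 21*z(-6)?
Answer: 76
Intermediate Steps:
z(H) = 0
76 + 21*z(-6) = 76 + 21*0 = 76 + 0 = 76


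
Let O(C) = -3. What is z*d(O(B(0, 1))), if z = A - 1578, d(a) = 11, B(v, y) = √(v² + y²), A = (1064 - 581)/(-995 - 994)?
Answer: -11510125/663 ≈ -17361.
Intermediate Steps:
A = -161/663 (A = 483/(-1989) = 483*(-1/1989) = -161/663 ≈ -0.24284)
z = -1046375/663 (z = -161/663 - 1578 = -1046375/663 ≈ -1578.2)
z*d(O(B(0, 1))) = -1046375/663*11 = -11510125/663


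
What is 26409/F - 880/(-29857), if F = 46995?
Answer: 276616371/467709905 ≈ 0.59143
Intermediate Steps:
26409/F - 880/(-29857) = 26409/46995 - 880/(-29857) = 26409*(1/46995) - 880*(-1/29857) = 8803/15665 + 880/29857 = 276616371/467709905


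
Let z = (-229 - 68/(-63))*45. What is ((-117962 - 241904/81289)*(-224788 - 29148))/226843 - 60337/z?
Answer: 13448669866672218441/101837565985805 ≈ 1.3206e+5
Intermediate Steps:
z = -71795/7 (z = (-229 - 68*(-1/63))*45 = (-229 + 68/63)*45 = -14359/63*45 = -71795/7 ≈ -10256.)
((-117962 - 241904/81289)*(-224788 - 29148))/226843 - 60337/z = ((-117962 - 241904/81289)*(-224788 - 29148))/226843 - 60337/(-71795/7) = ((-117962 - 241904*1/81289)*(-253936))*(1/226843) - 60337*(-7/71795) = ((-117962 - 18608/6253)*(-253936))*(1/226843) + 422359/71795 = -737634994/6253*(-253936)*(1/226843) + 422359/71795 = (187312079836384/6253)*(1/226843) + 422359/71795 = 187312079836384/1418449279 + 422359/71795 = 13448669866672218441/101837565985805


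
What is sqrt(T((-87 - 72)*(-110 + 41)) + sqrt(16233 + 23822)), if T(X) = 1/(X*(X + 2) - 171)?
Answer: sqrt(3344017 + 402568189066404*sqrt(40055))/20064102 ≈ 14.147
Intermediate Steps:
T(X) = 1/(-171 + X*(2 + X)) (T(X) = 1/(X*(2 + X) - 171) = 1/(-171 + X*(2 + X)))
sqrt(T((-87 - 72)*(-110 + 41)) + sqrt(16233 + 23822)) = sqrt(1/(-171 + ((-87 - 72)*(-110 + 41))**2 + 2*((-87 - 72)*(-110 + 41))) + sqrt(16233 + 23822)) = sqrt(1/(-171 + (-159*(-69))**2 + 2*(-159*(-69))) + sqrt(40055)) = sqrt(1/(-171 + 10971**2 + 2*10971) + sqrt(40055)) = sqrt(1/(-171 + 120362841 + 21942) + sqrt(40055)) = sqrt(1/120384612 + sqrt(40055))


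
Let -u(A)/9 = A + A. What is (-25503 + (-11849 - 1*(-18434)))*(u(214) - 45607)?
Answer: 935665362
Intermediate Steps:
u(A) = -18*A (u(A) = -9*(A + A) = -18*A)
(-25503 + (-11849 - 1*(-18434)))*(u(214) - 45607) = (-25503 + (-11849 - 1*(-18434)))*(-18*214 - 45607) = (-25503 + (-11849 + 18434))*(-3852 - 45607) = (-25503 + 6585)*(-49459) = -18918*(-49459) = 935665362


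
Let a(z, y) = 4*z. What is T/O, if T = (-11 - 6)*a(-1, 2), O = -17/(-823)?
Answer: 3292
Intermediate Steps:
O = 17/823 (O = -17*(-1/823) = 17/823 ≈ 0.020656)
T = 68 (T = (-11 - 6)*(4*(-1)) = -17*(-4) = 68)
T/O = 68/(17/823) = 68*(823/17) = 3292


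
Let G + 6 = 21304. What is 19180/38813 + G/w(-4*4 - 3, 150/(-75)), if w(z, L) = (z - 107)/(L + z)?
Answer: 413377177/116439 ≈ 3550.2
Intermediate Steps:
G = 21298 (G = -6 + 21304 = 21298)
w(z, L) = (-107 + z)/(L + z)
19180/38813 + G/w(-4*4 - 3, 150/(-75)) = 19180/38813 + 21298/(((-107 + (-4*4 - 3))/(150/(-75) + (-4*4 - 3)))) = 19180*(1/38813) + 21298/(((-107 + (-16 - 3))/(150*(-1/75) + (-16 - 3)))) = 19180/38813 + 21298/(((-107 - 19)/(-2 - 19))) = 19180/38813 + 21298/((-126/(-21))) = 19180/38813 + 21298/((-1/21*(-126))) = 19180/38813 + 21298/6 = 19180/38813 + 21298*(1/6) = 19180/38813 + 10649/3 = 413377177/116439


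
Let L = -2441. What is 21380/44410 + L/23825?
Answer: 40097369/105806825 ≈ 0.37897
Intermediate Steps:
21380/44410 + L/23825 = 21380/44410 - 2441/23825 = 21380*(1/44410) - 2441*1/23825 = 2138/4441 - 2441/23825 = 40097369/105806825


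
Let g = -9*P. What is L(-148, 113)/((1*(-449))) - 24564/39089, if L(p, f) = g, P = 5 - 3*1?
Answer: -10325634/17550961 ≈ -0.58832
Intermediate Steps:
P = 2 (P = 5 - 3 = 2)
g = -18 (g = -9*2 = -18)
L(p, f) = -18
L(-148, 113)/((1*(-449))) - 24564/39089 = -18/(1*(-449)) - 24564/39089 = -18/(-449) - 24564*1/39089 = -18*(-1/449) - 24564/39089 = 18/449 - 24564/39089 = -10325634/17550961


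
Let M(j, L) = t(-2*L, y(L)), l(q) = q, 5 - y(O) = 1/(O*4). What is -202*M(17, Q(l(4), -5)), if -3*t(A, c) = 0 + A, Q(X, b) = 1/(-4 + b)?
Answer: 404/27 ≈ 14.963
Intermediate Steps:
y(O) = 5 - 1/(4*O) (y(O) = 5 - 1/(O*4) = 5 - 1/(4*O))
t(A, c) = -A/3 (t(A, c) = -(0 + A)/3 = -A/3)
M(j, L) = 2*L/3 (M(j, L) = -(-2)*L/3 = 2*L/3)
-202*M(17, Q(l(4), -5)) = -404/(3*(-4 - 5)) = -404/(3*(-9)) = -404*(-1)/(3*9) = -202*(-2/27) = 404/27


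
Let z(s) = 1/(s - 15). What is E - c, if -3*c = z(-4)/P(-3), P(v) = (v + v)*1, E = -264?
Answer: -90287/342 ≈ -264.00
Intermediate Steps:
z(s) = 1/(-15 + s)
P(v) = 2*v (P(v) = (2*v)*1 = 2*v)
c = -1/342 (c = -1/(3*(-15 - 4)*(2*(-3))) = -1/(3*(-19)*(-6)) = -(-1)*(-1)/(57*6) = -1/3*1/114 = -1/342 ≈ -0.0029240)
E - c = -264 - 1*(-1/342) = -264 + 1/342 = -90287/342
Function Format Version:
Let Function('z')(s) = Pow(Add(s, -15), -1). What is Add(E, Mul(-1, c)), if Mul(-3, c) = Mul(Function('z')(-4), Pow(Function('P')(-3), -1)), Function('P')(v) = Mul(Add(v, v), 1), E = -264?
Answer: Rational(-90287, 342) ≈ -264.00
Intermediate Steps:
Function('z')(s) = Pow(Add(-15, s), -1)
Function('P')(v) = Mul(2, v) (Function('P')(v) = Mul(Mul(2, v), 1) = Mul(2, v))
c = Rational(-1, 342) (c = Mul(Rational(-1, 3), Mul(Pow(Add(-15, -4), -1), Pow(Mul(2, -3), -1))) = Mul(Rational(-1, 3), Mul(Pow(-19, -1), Pow(-6, -1))) = Mul(Rational(-1, 3), Mul(Rational(-1, 19), Rational(-1, 6))) = Mul(Rational(-1, 3), Rational(1, 114)) = Rational(-1, 342) ≈ -0.0029240)
Add(E, Mul(-1, c)) = Add(-264, Mul(-1, Rational(-1, 342))) = Add(-264, Rational(1, 342)) = Rational(-90287, 342)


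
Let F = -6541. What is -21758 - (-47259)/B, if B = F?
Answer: -142366337/6541 ≈ -21765.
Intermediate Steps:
B = -6541
-21758 - (-47259)/B = -21758 - (-47259)/(-6541) = -21758 - (-47259)*(-1)/6541 = -21758 - 1*47259/6541 = -21758 - 47259/6541 = -142366337/6541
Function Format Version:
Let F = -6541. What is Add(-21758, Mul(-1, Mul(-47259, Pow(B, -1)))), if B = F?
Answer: Rational(-142366337, 6541) ≈ -21765.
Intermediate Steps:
B = -6541
Add(-21758, Mul(-1, Mul(-47259, Pow(B, -1)))) = Add(-21758, Mul(-1, Mul(-47259, Pow(-6541, -1)))) = Add(-21758, Mul(-1, Mul(-47259, Rational(-1, 6541)))) = Add(-21758, Mul(-1, Rational(47259, 6541))) = Add(-21758, Rational(-47259, 6541)) = Rational(-142366337, 6541)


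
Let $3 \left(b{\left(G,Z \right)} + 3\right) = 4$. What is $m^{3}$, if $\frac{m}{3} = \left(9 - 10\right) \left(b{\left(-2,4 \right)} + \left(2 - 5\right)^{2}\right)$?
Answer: $-10648$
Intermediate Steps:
$b{\left(G,Z \right)} = - \frac{5}{3}$ ($b{\left(G,Z \right)} = -3 + \frac{1}{3} \cdot 4 = -3 + \frac{4}{3} = - \frac{5}{3}$)
$m = -22$ ($m = 3 \left(9 - 10\right) \left(- \frac{5}{3} + \left(2 - 5\right)^{2}\right) = 3 \left(- (- \frac{5}{3} + \left(-3\right)^{2})\right) = 3 \left(- (- \frac{5}{3} + 9)\right) = 3 \left(\left(-1\right) \frac{22}{3}\right) = 3 \left(- \frac{22}{3}\right) = -22$)
$m^{3} = \left(-22\right)^{3} = -10648$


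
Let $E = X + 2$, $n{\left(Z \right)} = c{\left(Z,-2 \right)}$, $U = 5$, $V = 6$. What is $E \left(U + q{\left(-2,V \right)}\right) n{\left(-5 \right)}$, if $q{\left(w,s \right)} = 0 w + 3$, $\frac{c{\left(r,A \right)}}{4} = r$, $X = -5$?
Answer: $480$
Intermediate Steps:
$c{\left(r,A \right)} = 4 r$
$q{\left(w,s \right)} = 3$ ($q{\left(w,s \right)} = 0 + 3 = 3$)
$n{\left(Z \right)} = 4 Z$
$E = -3$ ($E = -5 + 2 = -3$)
$E \left(U + q{\left(-2,V \right)}\right) n{\left(-5 \right)} = - 3 \left(5 + 3\right) 4 \left(-5\right) = \left(-3\right) 8 \left(-20\right) = \left(-24\right) \left(-20\right) = 480$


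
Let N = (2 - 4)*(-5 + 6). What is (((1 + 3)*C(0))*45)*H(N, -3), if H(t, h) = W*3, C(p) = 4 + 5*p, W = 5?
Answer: 10800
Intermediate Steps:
N = -2 (N = -2*1 = -2)
H(t, h) = 15 (H(t, h) = 5*3 = 15)
(((1 + 3)*C(0))*45)*H(N, -3) = (((1 + 3)*(4 + 5*0))*45)*15 = ((4*(4 + 0))*45)*15 = ((4*4)*45)*15 = (16*45)*15 = 720*15 = 10800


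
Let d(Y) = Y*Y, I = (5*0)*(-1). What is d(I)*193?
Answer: 0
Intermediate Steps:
I = 0 (I = 0*(-1) = 0)
d(Y) = Y**2
d(I)*193 = 0**2*193 = 0*193 = 0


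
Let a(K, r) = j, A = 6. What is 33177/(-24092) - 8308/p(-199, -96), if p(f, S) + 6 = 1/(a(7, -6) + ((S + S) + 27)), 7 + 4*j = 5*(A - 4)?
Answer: 65685898155/47533516 ≈ 1381.9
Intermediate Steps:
j = ¾ (j = -7/4 + (5*(6 - 4))/4 = -7/4 + (5*2)/4 = -7/4 + (¼)*10 = -7/4 + 5/2 = ¾ ≈ 0.75000)
a(K, r) = ¾
p(f, S) = -6 + 1/(111/4 + 2*S) (p(f, S) = -6 + 1/(¾ + ((S + S) + 27)) = -6 + 1/(¾ + (2*S + 27)) = -6 + 1/(¾ + (27 + 2*S)) = -6 + 1/(111/4 + 2*S))
33177/(-24092) - 8308/p(-199, -96) = 33177/(-24092) - 8308*(111 + 8*(-96))/(2*(-331 - 24*(-96))) = 33177*(-1/24092) - 8308*(111 - 768)/(2*(-331 + 2304)) = -33177/24092 - 8308/(2*1973/(-657)) = -33177/24092 - 8308/(2*(-1/657)*1973) = -33177/24092 - 8308/(-3946/657) = -33177/24092 - 8308*(-657/3946) = -33177/24092 + 2729178/1973 = 65685898155/47533516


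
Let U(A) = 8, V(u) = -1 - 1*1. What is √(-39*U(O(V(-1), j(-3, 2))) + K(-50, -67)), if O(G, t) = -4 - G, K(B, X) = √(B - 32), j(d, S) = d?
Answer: √(-312 + I*√82) ≈ 0.2563 + 17.665*I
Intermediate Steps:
V(u) = -2 (V(u) = -1 - 1 = -2)
K(B, X) = √(-32 + B)
√(-39*U(O(V(-1), j(-3, 2))) + K(-50, -67)) = √(-39*8 + √(-32 - 50)) = √(-312 + √(-82)) = √(-312 + I*√82)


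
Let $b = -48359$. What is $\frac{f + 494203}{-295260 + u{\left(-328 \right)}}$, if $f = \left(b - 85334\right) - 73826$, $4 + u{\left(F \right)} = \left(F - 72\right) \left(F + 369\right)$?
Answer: $- \frac{71671}{77916} \approx -0.91985$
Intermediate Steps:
$u{\left(F \right)} = -4 + \left(-72 + F\right) \left(369 + F\right)$ ($u{\left(F \right)} = -4 + \left(F - 72\right) \left(F + 369\right) = -4 + \left(-72 + F\right) \left(369 + F\right)$)
$f = -207519$ ($f = \left(-48359 - 85334\right) - 73826 = -133693 - 73826 = -207519$)
$\frac{f + 494203}{-295260 + u{\left(-328 \right)}} = \frac{-207519 + 494203}{-295260 + \left(-26572 + \left(-328\right)^{2} + 297 \left(-328\right)\right)} = \frac{286684}{-295260 - 16404} = \frac{286684}{-311664} = 286684 \left(- \frac{1}{311664}\right) = - \frac{71671}{77916}$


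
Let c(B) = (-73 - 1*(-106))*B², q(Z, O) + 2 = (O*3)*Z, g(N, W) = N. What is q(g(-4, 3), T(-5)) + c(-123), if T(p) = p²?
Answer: 498955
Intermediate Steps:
q(Z, O) = -2 + 3*O*Z (q(Z, O) = -2 + (O*3)*Z = -2 + (3*O)*Z = -2 + 3*O*Z)
c(B) = 33*B² (c(B) = (-73 + 106)*B² = 33*B²)
q(g(-4, 3), T(-5)) + c(-123) = (-2 + 3*(-5)²*(-4)) + 33*(-123)² = (-2 + 3*25*(-4)) + 33*15129 = (-2 - 300) + 499257 = -302 + 499257 = 498955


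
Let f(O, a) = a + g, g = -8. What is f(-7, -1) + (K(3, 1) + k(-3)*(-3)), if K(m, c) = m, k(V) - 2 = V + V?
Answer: 6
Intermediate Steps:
k(V) = 2 + 2*V (k(V) = 2 + (V + V) = 2 + 2*V)
f(O, a) = -8 + a (f(O, a) = a - 8 = -8 + a)
f(-7, -1) + (K(3, 1) + k(-3)*(-3)) = (-8 - 1) + (3 + (2 + 2*(-3))*(-3)) = -9 + (3 + (2 - 6)*(-3)) = -9 + (3 - 4*(-3)) = -9 + (3 + 12) = -9 + 15 = 6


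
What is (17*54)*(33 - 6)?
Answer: 24786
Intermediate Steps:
(17*54)*(33 - 6) = 918*27 = 24786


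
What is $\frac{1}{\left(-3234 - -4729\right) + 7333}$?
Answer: $\frac{1}{8828} \approx 0.00011328$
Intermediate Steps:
$\frac{1}{\left(-3234 - -4729\right) + 7333} = \frac{1}{\left(-3234 + 4729\right) + 7333} = \frac{1}{1495 + 7333} = \frac{1}{8828}$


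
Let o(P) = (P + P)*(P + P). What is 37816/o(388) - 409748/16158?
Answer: -15383086295/608122488 ≈ -25.296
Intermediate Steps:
o(P) = 4*P² (o(P) = (2*P)*(2*P) = 4*P²)
37816/o(388) - 409748/16158 = 37816/((4*388²)) - 409748/16158 = 37816/((4*150544)) - 409748*1/16158 = 37816/602176 - 204874/8079 = 37816*(1/602176) - 204874/8079 = 4727/75272 - 204874/8079 = -15383086295/608122488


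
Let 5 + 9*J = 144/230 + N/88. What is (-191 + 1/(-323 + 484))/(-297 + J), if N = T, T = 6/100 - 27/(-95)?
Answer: 23136300000/36036329273 ≈ 0.64203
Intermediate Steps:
T = 327/950 (T = 6*(1/100) - 27*(-1/95) = 3/50 + 27/95 = 327/950 ≈ 0.34421)
N = 327/950 ≈ 0.34421
J = -8402639/17305200 (J = -5/9 + (144/230 + (327/950)/88)/9 = -5/9 + (144*(1/230) + (327/950)*(1/88))/9 = -5/9 + (72/115 + 327/83600)/9 = -5/9 + (1/9)*(1211361/1922800) = -5/9 + 403787/5768400 = -8402639/17305200 ≈ -0.48556)
(-191 + 1/(-323 + 484))/(-297 + J) = (-191 + 1/(-323 + 484))/(-297 - 8402639/17305200) = (-191 + 1/161)/(-5148047039/17305200) = (-191 + 1/161)*(-17305200/5148047039) = -30750/161*(-17305200/5148047039) = 23136300000/36036329273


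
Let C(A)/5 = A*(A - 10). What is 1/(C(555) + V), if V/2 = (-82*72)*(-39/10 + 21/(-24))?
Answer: 5/7843791 ≈ 6.3745e-7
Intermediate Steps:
C(A) = 5*A*(-10 + A) (C(A) = 5*(A*(A - 10)) = 5*(A*(-10 + A)) = 5*A*(-10 + A))
V = 281916/5 (V = 2*((-82*72)*(-39/10 + 21/(-24))) = 2*(-5904*(-39*⅒ + 21*(-1/24))) = 2*(-5904*(-39/10 - 7/8)) = 2*(-5904*(-191/40)) = 2*(140958/5) = 281916/5 ≈ 56383.)
1/(C(555) + V) = 1/(5*555*(-10 + 555) + 281916/5) = 1/(5*555*545 + 281916/5) = 1/(1512375 + 281916/5) = 1/(7843791/5) = 5/7843791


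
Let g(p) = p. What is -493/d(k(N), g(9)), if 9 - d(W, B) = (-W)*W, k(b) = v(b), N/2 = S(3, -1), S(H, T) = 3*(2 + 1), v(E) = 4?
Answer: -493/25 ≈ -19.720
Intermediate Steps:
S(H, T) = 9 (S(H, T) = 3*3 = 9)
N = 18 (N = 2*9 = 18)
k(b) = 4
d(W, B) = 9 + W² (d(W, B) = 9 - (-W)*W = 9 - (-1)*W² = 9 + W²)
-493/d(k(N), g(9)) = -493/(9 + 4²) = -493/(9 + 16) = -493/25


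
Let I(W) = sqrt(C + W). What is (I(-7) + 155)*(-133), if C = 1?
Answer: -20615 - 133*I*sqrt(6) ≈ -20615.0 - 325.78*I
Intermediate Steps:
I(W) = sqrt(1 + W)
(I(-7) + 155)*(-133) = (sqrt(1 - 7) + 155)*(-133) = (sqrt(-6) + 155)*(-133) = (I*sqrt(6) + 155)*(-133) = (155 + I*sqrt(6))*(-133) = -20615 - 133*I*sqrt(6)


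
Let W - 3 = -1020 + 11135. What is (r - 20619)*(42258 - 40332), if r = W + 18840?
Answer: 16060914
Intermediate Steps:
W = 10118 (W = 3 + (-1020 + 11135) = 3 + 10115 = 10118)
r = 28958 (r = 10118 + 18840 = 28958)
(r - 20619)*(42258 - 40332) = (28958 - 20619)*(42258 - 40332) = 8339*1926 = 16060914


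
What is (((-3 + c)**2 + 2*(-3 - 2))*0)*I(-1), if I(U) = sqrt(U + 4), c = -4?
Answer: 0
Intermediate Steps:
I(U) = sqrt(4 + U)
(((-3 + c)**2 + 2*(-3 - 2))*0)*I(-1) = (((-3 - 4)**2 + 2*(-3 - 2))*0)*sqrt(4 - 1) = (((-7)**2 + 2*(-5))*0)*sqrt(3) = ((49 - 10)*0)*sqrt(3) = (39*0)*sqrt(3) = 0*sqrt(3) = 0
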